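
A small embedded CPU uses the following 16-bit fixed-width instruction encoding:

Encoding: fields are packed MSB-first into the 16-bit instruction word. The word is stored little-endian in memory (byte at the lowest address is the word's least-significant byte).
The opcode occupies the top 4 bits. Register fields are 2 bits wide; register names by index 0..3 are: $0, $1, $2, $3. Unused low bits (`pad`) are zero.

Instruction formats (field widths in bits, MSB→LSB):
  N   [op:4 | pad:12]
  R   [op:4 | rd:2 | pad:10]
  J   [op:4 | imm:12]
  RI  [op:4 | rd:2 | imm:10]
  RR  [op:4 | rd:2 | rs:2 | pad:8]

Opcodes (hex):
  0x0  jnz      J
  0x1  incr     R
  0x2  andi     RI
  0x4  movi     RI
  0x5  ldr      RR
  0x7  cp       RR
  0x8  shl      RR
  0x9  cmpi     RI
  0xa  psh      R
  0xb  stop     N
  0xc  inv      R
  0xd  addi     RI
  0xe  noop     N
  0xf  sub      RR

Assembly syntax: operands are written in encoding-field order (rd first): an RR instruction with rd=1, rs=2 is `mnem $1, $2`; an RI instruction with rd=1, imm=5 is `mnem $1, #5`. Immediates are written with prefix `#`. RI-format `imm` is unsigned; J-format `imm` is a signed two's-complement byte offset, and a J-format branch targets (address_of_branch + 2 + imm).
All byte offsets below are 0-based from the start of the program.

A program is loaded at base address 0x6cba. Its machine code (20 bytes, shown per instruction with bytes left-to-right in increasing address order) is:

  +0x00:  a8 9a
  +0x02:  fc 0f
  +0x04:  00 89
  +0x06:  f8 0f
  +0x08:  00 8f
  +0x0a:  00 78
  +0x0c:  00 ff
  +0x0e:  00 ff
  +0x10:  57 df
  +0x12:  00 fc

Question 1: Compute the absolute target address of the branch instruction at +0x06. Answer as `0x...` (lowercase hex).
0x6cba

+0x06: f8 0f ⇒ word 0x0ff8 (little)
  top 4b → 0x0 → jnz [J]
  imm: (w>>0)&0xfff=0xff8 (s12→-8) → #-8
  target = base 0x6cba + off 0x06 + 2 + imm -8 = 0x6cba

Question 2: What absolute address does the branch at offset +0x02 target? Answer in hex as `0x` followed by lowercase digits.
0x6cba

[02] fc 0f → 0x0ffc
  op=0x0ffc>>12=0x0 ⇒ jnz (J)
  imm: (w>>0)&0xfff=0xffc (s12→-4) → #-4
  target = base 0x6cba + off 0x02 + 2 + imm -4 = 0x6cba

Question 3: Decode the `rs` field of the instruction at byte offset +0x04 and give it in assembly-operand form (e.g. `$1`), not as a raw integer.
$1

off 0x04: read 00 89 as little → 0x8900
  opcode bits[15:12]=0x8: shl/RR
  [11:10] rd=2 = $2
  [9:8] rs=1 = $1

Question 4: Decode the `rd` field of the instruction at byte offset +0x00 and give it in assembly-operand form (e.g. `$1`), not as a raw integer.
$2

@+00  little-endian(a8 9a) = 0x9aa8
  opcode bits[15:12]=0x9: cmpi/RI
  rd: (w>>10)&0x3=0x2 → $2
  imm: (w>>0)&0x3ff=0x2a8 → #680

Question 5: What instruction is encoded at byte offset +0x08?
shl $3, $3

@+08  little-endian(00 8f) = 0x8f00
  top 4b → 0x8 → shl [RR]
  [11:10] rd=3 = $3
  [9:8] rs=3 = $3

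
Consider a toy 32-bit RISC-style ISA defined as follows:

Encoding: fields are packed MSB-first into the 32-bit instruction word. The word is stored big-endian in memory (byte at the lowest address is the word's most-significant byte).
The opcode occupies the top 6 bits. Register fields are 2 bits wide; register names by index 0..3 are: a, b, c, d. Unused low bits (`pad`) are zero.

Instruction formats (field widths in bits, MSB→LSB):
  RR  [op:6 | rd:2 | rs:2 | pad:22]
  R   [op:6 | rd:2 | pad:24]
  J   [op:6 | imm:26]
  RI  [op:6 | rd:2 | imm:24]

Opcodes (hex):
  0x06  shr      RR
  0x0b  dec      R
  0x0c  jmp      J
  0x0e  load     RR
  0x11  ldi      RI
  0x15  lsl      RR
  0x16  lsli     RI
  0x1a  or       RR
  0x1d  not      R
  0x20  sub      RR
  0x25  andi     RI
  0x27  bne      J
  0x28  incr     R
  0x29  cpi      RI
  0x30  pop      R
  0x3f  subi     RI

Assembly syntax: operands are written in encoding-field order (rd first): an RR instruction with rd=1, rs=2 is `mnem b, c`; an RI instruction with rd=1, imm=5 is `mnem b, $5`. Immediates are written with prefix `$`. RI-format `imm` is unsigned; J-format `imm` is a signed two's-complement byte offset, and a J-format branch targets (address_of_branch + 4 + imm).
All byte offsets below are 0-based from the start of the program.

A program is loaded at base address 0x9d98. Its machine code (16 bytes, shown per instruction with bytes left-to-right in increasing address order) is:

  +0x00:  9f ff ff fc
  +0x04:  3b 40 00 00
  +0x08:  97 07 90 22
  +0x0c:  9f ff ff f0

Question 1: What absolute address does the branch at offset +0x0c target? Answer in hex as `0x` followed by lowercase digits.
[0c] 9f ff ff f0 → 0x9ffffff0
  op=0x9ffffff0>>26=0x27 ⇒ bne (J)
  imm@[25:0]=0x3fffff0 (s26→-16) ⇒ $-16
  target = base 0x9d98 + off 0x0c + 4 + imm -16 = 0x9d98

0x9d98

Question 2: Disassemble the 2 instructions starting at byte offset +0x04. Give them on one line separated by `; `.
load d, b; andi d, $495650

+0x04: 3b 40 00 00 ⇒ word 0x3b400000 (big)
  opcode bits[31:26]=0xe: load/RR
  [25:24] rd=3 = d
  [23:22] rs=1 = b
+0x08: 97 07 90 22 ⇒ word 0x97079022 (big)
  opcode bits[31:26]=0x25: andi/RI
  [25:24] rd=3 = d
  [23:0] imm=495650 = $495650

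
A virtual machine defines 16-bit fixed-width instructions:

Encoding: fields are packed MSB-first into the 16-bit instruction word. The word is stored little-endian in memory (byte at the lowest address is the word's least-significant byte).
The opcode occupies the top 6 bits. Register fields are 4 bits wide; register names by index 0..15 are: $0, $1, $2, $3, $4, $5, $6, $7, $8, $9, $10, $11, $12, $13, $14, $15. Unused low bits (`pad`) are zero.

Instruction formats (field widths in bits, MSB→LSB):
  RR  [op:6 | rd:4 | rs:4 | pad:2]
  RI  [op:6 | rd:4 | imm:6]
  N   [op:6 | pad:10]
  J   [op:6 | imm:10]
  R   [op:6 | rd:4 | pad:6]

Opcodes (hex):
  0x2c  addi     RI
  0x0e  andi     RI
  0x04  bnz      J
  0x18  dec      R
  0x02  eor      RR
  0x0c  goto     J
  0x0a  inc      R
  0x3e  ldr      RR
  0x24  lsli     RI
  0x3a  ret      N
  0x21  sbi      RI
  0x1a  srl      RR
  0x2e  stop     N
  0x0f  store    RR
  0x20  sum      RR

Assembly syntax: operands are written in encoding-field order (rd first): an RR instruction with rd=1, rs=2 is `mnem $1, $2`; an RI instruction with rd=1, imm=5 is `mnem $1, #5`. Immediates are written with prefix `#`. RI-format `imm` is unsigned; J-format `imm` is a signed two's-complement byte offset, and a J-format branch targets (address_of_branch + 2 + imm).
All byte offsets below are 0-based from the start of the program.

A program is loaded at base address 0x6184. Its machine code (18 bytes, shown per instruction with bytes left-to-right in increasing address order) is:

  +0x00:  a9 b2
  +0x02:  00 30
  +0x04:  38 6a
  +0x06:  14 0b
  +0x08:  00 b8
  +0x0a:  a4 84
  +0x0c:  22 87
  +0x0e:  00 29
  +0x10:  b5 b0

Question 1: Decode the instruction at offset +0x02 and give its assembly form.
goto #0

[02] 00 30 → 0x3000
  top 6b → 0xc → goto [J]
  [9:0] imm=0 = #0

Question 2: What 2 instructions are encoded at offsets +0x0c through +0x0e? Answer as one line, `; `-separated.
+0x0c: 22 87 ⇒ word 0x8722 (little)
  op=0x8722>>10=0x21 ⇒ sbi (RI)
  rd@[9:6]=0xc ⇒ $12
  imm@[5:0]=0x22 ⇒ #34
+0x0e: 00 29 ⇒ word 0x2900 (little)
  op=0x2900>>10=0xa ⇒ inc (R)
  rd@[9:6]=0x4 ⇒ $4

sbi $12, #34; inc $4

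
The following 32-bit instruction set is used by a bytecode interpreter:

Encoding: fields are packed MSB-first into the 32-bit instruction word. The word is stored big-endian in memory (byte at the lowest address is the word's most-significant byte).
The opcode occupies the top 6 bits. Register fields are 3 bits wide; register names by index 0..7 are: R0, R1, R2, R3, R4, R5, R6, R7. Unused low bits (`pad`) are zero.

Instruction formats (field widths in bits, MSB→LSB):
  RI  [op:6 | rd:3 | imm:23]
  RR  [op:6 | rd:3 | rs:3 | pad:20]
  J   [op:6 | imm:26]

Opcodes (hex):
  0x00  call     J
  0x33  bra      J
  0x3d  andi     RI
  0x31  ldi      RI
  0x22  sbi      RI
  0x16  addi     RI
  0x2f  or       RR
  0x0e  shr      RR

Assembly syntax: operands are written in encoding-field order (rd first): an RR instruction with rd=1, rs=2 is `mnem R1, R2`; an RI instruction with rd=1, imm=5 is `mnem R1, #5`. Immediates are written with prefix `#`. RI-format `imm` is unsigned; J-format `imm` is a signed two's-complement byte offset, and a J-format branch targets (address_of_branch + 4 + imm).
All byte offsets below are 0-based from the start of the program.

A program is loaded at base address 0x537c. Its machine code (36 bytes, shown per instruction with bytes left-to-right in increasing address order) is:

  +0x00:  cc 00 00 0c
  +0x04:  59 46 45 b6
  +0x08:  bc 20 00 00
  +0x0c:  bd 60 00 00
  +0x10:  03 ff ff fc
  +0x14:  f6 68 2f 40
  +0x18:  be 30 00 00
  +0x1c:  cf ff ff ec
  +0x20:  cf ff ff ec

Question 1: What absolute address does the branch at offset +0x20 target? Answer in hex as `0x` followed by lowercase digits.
0x538c

@+20  big-endian(cf ff ff ec) = 0xcfffffec
  top 6b → 0x33 → bra [J]
  [25:0] imm=67108844 (s26→-20) = #-20
  target = base 0x537c + off 0x20 + 4 + imm -20 = 0x538c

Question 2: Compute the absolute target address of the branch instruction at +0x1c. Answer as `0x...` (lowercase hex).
@+1c  big-endian(cf ff ff ec) = 0xcfffffec
  opcode bits[31:26]=0x33: bra/J
  imm@[25:0]=0x3ffffec (s26→-20) ⇒ #-20
  target = base 0x537c + off 0x1c + 4 + imm -20 = 0x5388

0x5388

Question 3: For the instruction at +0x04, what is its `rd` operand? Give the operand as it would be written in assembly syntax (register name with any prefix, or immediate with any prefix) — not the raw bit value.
R2

off 0x04: read 59 46 45 b6 as big → 0x594645b6
  opcode bits[31:26]=0x16: addi/RI
  rd@[25:23]=0x2 ⇒ R2
  imm@[22:0]=0x4645b6 ⇒ #4605366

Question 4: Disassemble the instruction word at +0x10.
call #-4

off 0x10: read 03 ff ff fc as big → 0x03fffffc
  top 6b → 0x0 → call [J]
  [25:0] imm=67108860 (s26→-4) = #-4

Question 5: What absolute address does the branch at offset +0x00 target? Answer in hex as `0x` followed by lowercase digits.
0x538c

+0x00: cc 00 00 0c ⇒ word 0xcc00000c (big)
  opcode bits[31:26]=0x33: bra/J
  imm@[25:0]=0xc ⇒ #12
  target = base 0x537c + off 0x00 + 4 + imm 12 = 0x538c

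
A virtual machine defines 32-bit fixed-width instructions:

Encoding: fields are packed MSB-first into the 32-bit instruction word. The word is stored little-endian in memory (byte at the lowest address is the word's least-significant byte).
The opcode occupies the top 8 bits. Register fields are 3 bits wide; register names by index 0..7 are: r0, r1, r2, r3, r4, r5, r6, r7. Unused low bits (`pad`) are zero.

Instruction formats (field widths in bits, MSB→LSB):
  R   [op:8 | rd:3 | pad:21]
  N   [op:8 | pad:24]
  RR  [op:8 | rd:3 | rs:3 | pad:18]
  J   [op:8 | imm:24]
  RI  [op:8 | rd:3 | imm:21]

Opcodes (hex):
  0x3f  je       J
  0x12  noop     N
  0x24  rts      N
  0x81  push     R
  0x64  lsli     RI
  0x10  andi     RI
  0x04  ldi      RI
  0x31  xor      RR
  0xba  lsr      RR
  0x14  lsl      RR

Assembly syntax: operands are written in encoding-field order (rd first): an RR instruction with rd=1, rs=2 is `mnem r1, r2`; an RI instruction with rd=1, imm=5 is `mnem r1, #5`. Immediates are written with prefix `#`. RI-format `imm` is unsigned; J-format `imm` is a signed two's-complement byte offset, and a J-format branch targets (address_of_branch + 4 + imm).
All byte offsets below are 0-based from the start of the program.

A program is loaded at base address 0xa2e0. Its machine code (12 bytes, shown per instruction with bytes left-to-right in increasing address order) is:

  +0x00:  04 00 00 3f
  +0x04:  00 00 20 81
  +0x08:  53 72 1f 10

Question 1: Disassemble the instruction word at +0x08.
@+08  little-endian(53 72 1f 10) = 0x101f7253
  top 8b → 0x10 → andi [RI]
  rd@[23:21]=0x0 ⇒ r0
  imm@[20:0]=0x1f7253 ⇒ #2060883

andi r0, #2060883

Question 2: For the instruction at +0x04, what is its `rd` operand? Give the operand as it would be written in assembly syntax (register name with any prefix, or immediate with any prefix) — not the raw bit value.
r1

+0x04: 00 00 20 81 ⇒ word 0x81200000 (little)
  opcode bits[31:24]=0x81: push/R
  [23:21] rd=1 = r1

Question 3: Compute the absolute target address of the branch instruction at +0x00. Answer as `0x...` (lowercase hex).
0xa2e8

[00] 04 00 00 3f → 0x3f000004
  opcode bits[31:24]=0x3f: je/J
  [23:0] imm=4 = #4
  target = base 0xa2e0 + off 0x00 + 4 + imm 4 = 0xa2e8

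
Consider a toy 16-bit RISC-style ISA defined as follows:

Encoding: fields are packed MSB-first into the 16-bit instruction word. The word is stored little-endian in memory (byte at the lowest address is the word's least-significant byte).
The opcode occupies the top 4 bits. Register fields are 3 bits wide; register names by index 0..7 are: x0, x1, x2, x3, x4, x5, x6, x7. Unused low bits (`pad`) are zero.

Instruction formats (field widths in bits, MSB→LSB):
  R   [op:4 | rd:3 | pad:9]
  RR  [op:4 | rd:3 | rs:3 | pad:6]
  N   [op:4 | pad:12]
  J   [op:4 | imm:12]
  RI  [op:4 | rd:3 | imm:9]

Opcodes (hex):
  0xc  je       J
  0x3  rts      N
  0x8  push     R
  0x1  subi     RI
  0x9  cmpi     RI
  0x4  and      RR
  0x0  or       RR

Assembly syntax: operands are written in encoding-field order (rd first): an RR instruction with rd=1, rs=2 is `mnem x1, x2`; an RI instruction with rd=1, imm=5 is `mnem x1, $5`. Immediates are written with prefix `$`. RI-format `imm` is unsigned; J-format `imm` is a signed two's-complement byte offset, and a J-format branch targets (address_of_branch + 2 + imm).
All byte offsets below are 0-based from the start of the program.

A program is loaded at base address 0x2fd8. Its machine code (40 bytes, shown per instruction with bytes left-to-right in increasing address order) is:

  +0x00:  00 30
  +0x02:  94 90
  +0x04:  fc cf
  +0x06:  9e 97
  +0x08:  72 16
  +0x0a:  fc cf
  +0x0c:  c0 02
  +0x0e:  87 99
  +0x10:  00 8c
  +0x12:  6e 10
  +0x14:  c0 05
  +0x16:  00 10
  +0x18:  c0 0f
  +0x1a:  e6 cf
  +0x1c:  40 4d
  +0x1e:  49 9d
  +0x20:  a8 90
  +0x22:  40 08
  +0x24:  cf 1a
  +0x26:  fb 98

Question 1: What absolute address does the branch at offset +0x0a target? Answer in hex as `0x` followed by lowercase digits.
+0x0a: fc cf ⇒ word 0xcffc (little)
  op=0xcffc>>12=0xc ⇒ je (J)
  imm@[11:0]=0xffc (s12→-4) ⇒ $-4
  target = base 0x2fd8 + off 0x0a + 2 + imm -4 = 0x2fe0

0x2fe0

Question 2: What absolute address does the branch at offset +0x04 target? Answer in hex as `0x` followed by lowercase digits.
@+04  little-endian(fc cf) = 0xcffc
  op=0xcffc>>12=0xc ⇒ je (J)
  imm@[11:0]=0xffc (s12→-4) ⇒ $-4
  target = base 0x2fd8 + off 0x04 + 2 + imm -4 = 0x2fda

0x2fda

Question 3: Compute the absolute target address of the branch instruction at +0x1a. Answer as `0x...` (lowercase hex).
0x2fda

+0x1a: e6 cf ⇒ word 0xcfe6 (little)
  top 4b → 0xc → je [J]
  imm: (w>>0)&0xfff=0xfe6 (s12→-26) → $-26
  target = base 0x2fd8 + off 0x1a + 2 + imm -26 = 0x2fda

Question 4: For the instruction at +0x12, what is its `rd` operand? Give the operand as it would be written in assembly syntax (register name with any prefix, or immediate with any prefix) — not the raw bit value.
[12] 6e 10 → 0x106e
  op=0x106e>>12=0x1 ⇒ subi (RI)
  rd: (w>>9)&0x7=0x0 → x0
  imm: (w>>0)&0x1ff=0x6e → $110

x0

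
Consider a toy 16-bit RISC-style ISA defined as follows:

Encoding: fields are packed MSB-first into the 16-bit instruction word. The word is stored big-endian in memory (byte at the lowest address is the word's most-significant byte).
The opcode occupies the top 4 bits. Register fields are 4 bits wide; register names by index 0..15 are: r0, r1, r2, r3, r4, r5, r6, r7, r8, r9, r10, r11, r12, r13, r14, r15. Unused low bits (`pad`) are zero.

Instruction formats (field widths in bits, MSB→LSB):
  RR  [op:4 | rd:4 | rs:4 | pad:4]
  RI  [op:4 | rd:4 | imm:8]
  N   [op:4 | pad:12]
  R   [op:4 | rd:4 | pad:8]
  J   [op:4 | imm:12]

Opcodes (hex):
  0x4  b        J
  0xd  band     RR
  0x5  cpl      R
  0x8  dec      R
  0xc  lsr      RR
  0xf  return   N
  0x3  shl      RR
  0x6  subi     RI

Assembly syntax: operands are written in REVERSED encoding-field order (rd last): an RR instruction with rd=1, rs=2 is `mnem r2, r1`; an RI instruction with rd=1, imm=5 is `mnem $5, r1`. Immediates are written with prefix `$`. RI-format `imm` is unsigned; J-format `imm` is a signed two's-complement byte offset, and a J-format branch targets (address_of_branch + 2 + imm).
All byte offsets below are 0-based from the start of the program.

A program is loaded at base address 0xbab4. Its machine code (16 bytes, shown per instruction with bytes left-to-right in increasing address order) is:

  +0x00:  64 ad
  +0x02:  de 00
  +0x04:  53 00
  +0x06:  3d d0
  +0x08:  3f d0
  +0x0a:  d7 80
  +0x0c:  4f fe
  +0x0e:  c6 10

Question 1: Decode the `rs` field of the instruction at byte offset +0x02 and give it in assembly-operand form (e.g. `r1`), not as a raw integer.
r0

@+02  big-endian(de 00) = 0xde00
  op=0xde00>>12=0xd ⇒ band (RR)
  rd@[11:8]=0xe ⇒ r14
  rs@[7:4]=0x0 ⇒ r0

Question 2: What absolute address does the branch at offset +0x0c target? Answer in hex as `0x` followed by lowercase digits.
@+0c  big-endian(4f fe) = 0x4ffe
  op=0x4ffe>>12=0x4 ⇒ b (J)
  [11:0] imm=4094 (s12→-2) = $-2
  target = base 0xbab4 + off 0x0c + 2 + imm -2 = 0xbac0

0xbac0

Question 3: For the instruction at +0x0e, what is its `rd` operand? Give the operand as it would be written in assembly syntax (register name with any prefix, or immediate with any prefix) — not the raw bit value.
+0x0e: c6 10 ⇒ word 0xc610 (big)
  top 4b → 0xc → lsr [RR]
  rd@[11:8]=0x6 ⇒ r6
  rs@[7:4]=0x1 ⇒ r1

r6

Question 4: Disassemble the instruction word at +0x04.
@+04  big-endian(53 00) = 0x5300
  opcode bits[15:12]=0x5: cpl/R
  [11:8] rd=3 = r3

cpl r3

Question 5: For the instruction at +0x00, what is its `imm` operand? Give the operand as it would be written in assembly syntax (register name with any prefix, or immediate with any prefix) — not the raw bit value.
$173

@+00  big-endian(64 ad) = 0x64ad
  opcode bits[15:12]=0x6: subi/RI
  rd@[11:8]=0x4 ⇒ r4
  imm@[7:0]=0xad ⇒ $173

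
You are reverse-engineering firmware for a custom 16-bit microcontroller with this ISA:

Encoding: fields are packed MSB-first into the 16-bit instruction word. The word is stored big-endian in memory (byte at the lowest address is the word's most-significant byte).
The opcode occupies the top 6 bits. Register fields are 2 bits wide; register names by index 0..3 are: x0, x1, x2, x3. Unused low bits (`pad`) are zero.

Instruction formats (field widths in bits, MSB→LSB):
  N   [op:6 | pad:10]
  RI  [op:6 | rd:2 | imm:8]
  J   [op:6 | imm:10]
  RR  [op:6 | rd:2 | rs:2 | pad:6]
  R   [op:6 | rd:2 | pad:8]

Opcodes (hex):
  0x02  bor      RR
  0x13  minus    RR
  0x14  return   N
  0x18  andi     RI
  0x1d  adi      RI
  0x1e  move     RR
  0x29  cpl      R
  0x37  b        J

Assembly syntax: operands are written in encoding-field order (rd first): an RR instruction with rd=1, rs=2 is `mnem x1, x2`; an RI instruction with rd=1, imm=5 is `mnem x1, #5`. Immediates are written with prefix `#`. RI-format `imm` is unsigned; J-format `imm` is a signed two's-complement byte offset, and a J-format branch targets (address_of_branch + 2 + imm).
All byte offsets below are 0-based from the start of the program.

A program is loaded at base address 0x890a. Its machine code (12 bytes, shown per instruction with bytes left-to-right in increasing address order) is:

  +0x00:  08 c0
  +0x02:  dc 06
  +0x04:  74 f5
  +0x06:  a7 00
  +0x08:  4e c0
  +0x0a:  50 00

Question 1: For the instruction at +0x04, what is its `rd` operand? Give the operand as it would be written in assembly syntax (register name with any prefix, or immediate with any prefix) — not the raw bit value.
+0x04: 74 f5 ⇒ word 0x74f5 (big)
  top 6b → 0x1d → adi [RI]
  rd@[9:8]=0x0 ⇒ x0
  imm@[7:0]=0xf5 ⇒ #245

x0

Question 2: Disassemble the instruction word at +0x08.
minus x2, x3

@+08  big-endian(4e c0) = 0x4ec0
  top 6b → 0x13 → minus [RR]
  rd@[9:8]=0x2 ⇒ x2
  rs@[7:6]=0x3 ⇒ x3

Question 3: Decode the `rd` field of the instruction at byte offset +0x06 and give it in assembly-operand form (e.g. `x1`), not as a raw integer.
@+06  big-endian(a7 00) = 0xa700
  top 6b → 0x29 → cpl [R]
  rd@[9:8]=0x3 ⇒ x3

x3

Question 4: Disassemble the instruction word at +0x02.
@+02  big-endian(dc 06) = 0xdc06
  op=0xdc06>>10=0x37 ⇒ b (J)
  imm@[9:0]=0x6 ⇒ #6

b #6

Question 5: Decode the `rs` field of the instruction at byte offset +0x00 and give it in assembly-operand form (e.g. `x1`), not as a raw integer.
+0x00: 08 c0 ⇒ word 0x08c0 (big)
  top 6b → 0x2 → bor [RR]
  [9:8] rd=0 = x0
  [7:6] rs=3 = x3

x3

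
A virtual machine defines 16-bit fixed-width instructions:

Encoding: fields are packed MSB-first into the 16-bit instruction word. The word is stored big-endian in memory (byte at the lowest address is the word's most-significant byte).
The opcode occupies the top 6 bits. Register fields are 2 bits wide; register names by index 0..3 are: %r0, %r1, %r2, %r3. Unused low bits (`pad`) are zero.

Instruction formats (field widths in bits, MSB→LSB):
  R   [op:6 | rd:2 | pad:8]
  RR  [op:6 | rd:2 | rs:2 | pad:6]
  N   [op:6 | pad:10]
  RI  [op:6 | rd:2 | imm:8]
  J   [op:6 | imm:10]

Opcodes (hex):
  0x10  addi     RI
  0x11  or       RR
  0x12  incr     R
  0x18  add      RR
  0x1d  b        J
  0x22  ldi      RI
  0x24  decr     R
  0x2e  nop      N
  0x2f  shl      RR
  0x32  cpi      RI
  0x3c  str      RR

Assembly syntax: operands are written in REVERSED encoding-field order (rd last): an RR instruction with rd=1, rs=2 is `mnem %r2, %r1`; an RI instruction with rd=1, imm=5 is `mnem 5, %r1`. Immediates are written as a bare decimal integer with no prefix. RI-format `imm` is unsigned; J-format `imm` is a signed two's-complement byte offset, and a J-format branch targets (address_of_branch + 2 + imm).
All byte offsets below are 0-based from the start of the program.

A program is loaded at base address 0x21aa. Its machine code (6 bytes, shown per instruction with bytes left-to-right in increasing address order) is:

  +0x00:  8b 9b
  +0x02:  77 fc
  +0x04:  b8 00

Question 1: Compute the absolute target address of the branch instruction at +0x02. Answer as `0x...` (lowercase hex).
off 0x02: read 77 fc as big → 0x77fc
  op=0x77fc>>10=0x1d ⇒ b (J)
  [9:0] imm=1020 (s10→-4) = -4
  target = base 0x21aa + off 0x02 + 2 + imm -4 = 0x21aa

0x21aa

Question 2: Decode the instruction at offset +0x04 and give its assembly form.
@+04  big-endian(b8 00) = 0xb800
  op=0xb800>>10=0x2e ⇒ nop (N)

nop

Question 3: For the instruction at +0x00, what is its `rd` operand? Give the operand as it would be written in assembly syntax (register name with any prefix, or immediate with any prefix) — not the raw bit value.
@+00  big-endian(8b 9b) = 0x8b9b
  op=0x8b9b>>10=0x22 ⇒ ldi (RI)
  [9:8] rd=3 = %r3
  [7:0] imm=155 = 155

%r3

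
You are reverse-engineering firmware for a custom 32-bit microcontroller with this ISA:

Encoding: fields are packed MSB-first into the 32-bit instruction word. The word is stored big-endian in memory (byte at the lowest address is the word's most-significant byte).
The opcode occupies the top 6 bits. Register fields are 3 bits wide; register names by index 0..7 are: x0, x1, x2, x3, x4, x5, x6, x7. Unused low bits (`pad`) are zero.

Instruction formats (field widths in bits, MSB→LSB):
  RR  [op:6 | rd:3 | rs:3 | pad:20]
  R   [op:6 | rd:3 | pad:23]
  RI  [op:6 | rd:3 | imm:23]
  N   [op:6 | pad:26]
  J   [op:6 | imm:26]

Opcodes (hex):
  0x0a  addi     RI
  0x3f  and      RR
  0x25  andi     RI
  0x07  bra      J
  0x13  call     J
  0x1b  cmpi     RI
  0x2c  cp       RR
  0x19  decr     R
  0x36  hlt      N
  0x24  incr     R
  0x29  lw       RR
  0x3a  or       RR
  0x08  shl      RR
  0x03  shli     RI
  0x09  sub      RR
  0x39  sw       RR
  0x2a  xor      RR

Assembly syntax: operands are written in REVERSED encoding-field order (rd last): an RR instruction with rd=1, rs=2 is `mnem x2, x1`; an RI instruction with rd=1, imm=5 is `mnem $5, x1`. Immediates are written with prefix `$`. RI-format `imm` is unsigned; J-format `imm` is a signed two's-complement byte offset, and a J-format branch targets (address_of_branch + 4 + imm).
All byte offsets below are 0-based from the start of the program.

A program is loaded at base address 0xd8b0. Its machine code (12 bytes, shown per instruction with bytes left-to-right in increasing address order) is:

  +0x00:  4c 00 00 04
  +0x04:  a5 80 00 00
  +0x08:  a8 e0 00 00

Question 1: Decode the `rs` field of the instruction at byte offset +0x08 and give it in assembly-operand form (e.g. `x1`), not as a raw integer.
x6

+0x08: a8 e0 00 00 ⇒ word 0xa8e00000 (big)
  op=0xa8e00000>>26=0x2a ⇒ xor (RR)
  rd: (w>>23)&0x7=0x1 → x1
  rs: (w>>20)&0x7=0x6 → x6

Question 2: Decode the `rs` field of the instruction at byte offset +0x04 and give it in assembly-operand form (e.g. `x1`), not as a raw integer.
[04] a5 80 00 00 → 0xa5800000
  top 6b → 0x29 → lw [RR]
  rd: (w>>23)&0x7=0x3 → x3
  rs: (w>>20)&0x7=0x0 → x0

x0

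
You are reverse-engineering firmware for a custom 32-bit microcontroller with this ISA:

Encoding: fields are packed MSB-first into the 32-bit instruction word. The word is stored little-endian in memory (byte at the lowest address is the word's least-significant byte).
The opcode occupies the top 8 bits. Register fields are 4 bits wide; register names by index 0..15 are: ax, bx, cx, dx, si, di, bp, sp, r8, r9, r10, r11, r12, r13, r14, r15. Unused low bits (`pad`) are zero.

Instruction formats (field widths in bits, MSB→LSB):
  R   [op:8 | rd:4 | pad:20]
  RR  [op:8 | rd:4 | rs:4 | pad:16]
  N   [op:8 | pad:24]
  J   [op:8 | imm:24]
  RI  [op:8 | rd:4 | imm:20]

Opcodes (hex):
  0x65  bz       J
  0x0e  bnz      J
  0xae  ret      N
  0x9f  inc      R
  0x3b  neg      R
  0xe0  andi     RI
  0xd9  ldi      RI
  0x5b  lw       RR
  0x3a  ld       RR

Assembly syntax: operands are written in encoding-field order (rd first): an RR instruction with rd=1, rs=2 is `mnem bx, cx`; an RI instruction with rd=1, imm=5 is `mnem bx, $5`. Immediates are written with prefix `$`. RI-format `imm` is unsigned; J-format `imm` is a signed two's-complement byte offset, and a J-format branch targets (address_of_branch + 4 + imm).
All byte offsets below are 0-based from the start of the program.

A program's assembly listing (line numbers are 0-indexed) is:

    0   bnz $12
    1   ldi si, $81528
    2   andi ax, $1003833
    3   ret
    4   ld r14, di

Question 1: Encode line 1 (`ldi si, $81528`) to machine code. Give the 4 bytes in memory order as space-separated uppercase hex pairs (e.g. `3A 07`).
line 1 (ldi): pack op=0xd9:8|rd=4:4|imm=81528:20 = 0xd9413e78; little→ 78 3e 41 d9

78 3E 41 D9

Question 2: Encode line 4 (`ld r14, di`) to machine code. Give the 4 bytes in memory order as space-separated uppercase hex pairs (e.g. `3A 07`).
4. ld fields op=0x3a:8|rd=14:4|rs=5:4|pad=0:16 → word 3ae50000h → 00 00 e5 3a

00 00 E5 3A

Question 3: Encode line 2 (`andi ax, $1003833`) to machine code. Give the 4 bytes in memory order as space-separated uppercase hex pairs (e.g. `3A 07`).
line 2 (andi): pack op=0xe0:8|rd=0:4|imm=1003833:20 = 0xe00f5139; little→ 39 51 0f e0

39 51 0F E0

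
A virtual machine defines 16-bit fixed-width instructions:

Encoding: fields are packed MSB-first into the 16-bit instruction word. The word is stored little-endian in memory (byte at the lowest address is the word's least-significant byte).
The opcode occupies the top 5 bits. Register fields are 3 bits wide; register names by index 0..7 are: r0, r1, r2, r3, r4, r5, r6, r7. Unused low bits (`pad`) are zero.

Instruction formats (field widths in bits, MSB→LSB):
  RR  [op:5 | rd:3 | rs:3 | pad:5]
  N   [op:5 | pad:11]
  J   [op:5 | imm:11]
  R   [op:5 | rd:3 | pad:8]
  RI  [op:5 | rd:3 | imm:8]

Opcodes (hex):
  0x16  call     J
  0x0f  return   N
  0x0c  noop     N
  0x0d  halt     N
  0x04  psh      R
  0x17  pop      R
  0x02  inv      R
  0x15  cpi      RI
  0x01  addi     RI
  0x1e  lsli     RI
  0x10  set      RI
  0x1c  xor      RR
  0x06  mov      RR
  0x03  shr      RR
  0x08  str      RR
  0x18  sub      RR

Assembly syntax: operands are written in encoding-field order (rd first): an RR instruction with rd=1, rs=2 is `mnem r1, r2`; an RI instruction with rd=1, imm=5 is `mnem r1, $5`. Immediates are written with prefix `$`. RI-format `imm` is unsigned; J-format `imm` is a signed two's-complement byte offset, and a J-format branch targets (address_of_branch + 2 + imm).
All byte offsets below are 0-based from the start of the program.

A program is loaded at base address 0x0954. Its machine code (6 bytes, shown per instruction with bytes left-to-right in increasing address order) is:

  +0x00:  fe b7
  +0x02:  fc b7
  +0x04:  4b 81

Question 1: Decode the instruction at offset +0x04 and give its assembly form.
off 0x04: read 4b 81 as little → 0x814b
  opcode bits[15:11]=0x10: set/RI
  rd@[10:8]=0x1 ⇒ r1
  imm@[7:0]=0x4b ⇒ $75

set r1, $75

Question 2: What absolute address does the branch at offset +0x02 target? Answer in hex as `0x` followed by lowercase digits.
off 0x02: read fc b7 as little → 0xb7fc
  opcode bits[15:11]=0x16: call/J
  imm: (w>>0)&0x7ff=0x7fc (s11→-4) → $-4
  target = base 0x0954 + off 0x02 + 2 + imm -4 = 0x0954

0x0954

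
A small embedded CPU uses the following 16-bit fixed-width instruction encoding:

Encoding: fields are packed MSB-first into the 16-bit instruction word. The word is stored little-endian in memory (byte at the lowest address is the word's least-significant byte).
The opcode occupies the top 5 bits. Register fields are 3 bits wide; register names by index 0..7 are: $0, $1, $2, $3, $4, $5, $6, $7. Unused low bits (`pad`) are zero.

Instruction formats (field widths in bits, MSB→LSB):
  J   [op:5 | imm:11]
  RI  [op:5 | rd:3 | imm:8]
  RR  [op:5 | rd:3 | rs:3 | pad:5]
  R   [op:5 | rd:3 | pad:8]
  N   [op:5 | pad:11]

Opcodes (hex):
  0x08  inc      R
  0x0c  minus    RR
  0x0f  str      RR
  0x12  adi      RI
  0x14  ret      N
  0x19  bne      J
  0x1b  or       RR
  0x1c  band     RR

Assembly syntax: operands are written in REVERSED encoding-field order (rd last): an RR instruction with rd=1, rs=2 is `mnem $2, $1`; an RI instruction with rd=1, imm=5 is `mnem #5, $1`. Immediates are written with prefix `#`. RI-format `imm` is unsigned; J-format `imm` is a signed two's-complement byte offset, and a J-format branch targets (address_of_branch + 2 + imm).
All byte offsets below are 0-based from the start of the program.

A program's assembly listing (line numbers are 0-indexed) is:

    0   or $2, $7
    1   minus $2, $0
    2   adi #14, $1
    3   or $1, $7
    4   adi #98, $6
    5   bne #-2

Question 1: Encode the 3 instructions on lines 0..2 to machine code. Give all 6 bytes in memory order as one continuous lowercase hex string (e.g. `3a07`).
40df40600e91

line 0 (or): pack op=0x1b:5|rd=7:3|rs=2:3|pad=0:5 = 0xdf40; little→ 40 df
line 1 (minus): pack op=0xc:5|rd=0:3|rs=2:3|pad=0:5 = 0x6040; little→ 40 60
line 2 (adi): pack op=0x12:5|rd=1:3|imm=14:8 = 0x910e; little→ 0e 91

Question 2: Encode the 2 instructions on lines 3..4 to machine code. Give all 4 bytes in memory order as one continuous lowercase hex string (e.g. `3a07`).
20df6296

L3: or op=0x1b:5|rd=7:3|rs=1:3|pad=0:5 ⇒ 0xdf20 ⇒ little 20 df
L4: adi op=0x12:5|rd=6:3|imm=98:8 ⇒ 0x9662 ⇒ little 62 96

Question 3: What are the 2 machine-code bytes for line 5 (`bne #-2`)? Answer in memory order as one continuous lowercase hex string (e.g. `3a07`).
5. bne fields op=0x19:5|imm=-2:11 → word cffeh → fe cf

fecf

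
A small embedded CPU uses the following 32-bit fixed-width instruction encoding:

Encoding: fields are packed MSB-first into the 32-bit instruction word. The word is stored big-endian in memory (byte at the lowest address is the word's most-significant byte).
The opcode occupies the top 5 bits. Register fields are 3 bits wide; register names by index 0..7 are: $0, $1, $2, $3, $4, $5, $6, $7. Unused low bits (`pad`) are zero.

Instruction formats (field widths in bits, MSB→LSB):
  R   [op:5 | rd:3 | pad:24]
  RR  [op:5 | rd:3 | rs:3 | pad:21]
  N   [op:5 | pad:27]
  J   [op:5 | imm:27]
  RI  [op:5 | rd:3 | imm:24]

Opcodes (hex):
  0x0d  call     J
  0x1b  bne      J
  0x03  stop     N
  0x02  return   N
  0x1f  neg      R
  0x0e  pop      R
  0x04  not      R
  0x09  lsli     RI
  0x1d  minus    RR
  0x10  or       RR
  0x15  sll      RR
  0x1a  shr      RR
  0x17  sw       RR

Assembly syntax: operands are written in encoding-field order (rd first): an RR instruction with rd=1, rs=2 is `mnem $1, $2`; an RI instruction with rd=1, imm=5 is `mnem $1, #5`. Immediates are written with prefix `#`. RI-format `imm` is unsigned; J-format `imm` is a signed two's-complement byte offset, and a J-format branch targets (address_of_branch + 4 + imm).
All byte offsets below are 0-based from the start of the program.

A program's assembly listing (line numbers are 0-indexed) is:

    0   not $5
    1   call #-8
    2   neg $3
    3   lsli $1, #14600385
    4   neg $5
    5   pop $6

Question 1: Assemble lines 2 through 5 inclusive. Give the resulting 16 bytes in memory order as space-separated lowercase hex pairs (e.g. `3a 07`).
fb 00 00 00 49 de c8 c1 fd 00 00 00 76 00 00 00

2. neg fields op=0x1f:5|rd=3:3|pad=0:24 → word fb000000h → fb 00 00 00
3. lsli fields op=0x9:5|rd=1:3|imm=14600385:24 → word 49dec8c1h → 49 de c8 c1
4. neg fields op=0x1f:5|rd=5:3|pad=0:24 → word fd000000h → fd 00 00 00
5. pop fields op=0xe:5|rd=6:3|pad=0:24 → word 76000000h → 76 00 00 00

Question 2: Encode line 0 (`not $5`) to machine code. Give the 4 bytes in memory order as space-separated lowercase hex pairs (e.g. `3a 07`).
line 0 (not): pack op=0x4:5|rd=5:3|pad=0:24 = 0x25000000; big→ 25 00 00 00

25 00 00 00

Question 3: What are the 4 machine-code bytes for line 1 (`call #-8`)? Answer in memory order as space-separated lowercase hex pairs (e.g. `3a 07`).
L1: call op=0xd:5|imm=-8:27 ⇒ 0x6ffffff8 ⇒ big 6f ff ff f8

6f ff ff f8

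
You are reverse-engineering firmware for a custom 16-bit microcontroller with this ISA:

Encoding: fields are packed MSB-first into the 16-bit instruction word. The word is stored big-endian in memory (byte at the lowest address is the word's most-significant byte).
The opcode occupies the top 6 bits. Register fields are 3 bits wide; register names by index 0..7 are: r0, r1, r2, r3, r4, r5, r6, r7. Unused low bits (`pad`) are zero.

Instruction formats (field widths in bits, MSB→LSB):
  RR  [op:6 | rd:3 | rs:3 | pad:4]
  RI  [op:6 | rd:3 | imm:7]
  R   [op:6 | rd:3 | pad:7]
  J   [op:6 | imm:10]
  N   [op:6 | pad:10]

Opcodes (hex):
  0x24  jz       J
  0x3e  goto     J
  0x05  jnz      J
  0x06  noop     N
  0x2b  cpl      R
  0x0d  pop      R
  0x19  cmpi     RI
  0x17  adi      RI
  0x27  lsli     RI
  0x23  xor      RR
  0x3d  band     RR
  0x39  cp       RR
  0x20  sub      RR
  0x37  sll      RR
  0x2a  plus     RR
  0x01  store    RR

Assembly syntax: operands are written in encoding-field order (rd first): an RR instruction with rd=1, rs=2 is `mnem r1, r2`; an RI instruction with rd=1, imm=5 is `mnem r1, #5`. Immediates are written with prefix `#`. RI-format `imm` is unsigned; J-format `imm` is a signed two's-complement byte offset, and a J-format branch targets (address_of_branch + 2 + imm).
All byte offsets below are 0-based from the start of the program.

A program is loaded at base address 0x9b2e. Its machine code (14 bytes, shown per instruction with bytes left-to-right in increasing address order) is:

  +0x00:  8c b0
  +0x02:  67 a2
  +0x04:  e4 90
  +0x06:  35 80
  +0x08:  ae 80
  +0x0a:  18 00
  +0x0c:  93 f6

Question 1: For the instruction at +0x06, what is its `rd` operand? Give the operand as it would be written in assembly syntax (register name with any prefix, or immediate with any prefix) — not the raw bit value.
r3

+0x06: 35 80 ⇒ word 0x3580 (big)
  opcode bits[15:10]=0xd: pop/R
  [9:7] rd=3 = r3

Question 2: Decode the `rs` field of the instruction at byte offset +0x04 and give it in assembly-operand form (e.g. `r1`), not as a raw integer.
r1

@+04  big-endian(e4 90) = 0xe490
  opcode bits[15:10]=0x39: cp/RR
  [9:7] rd=1 = r1
  [6:4] rs=1 = r1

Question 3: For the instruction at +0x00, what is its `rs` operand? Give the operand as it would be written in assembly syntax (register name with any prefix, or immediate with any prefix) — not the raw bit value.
r3

+0x00: 8c b0 ⇒ word 0x8cb0 (big)
  top 6b → 0x23 → xor [RR]
  rd@[9:7]=0x1 ⇒ r1
  rs@[6:4]=0x3 ⇒ r3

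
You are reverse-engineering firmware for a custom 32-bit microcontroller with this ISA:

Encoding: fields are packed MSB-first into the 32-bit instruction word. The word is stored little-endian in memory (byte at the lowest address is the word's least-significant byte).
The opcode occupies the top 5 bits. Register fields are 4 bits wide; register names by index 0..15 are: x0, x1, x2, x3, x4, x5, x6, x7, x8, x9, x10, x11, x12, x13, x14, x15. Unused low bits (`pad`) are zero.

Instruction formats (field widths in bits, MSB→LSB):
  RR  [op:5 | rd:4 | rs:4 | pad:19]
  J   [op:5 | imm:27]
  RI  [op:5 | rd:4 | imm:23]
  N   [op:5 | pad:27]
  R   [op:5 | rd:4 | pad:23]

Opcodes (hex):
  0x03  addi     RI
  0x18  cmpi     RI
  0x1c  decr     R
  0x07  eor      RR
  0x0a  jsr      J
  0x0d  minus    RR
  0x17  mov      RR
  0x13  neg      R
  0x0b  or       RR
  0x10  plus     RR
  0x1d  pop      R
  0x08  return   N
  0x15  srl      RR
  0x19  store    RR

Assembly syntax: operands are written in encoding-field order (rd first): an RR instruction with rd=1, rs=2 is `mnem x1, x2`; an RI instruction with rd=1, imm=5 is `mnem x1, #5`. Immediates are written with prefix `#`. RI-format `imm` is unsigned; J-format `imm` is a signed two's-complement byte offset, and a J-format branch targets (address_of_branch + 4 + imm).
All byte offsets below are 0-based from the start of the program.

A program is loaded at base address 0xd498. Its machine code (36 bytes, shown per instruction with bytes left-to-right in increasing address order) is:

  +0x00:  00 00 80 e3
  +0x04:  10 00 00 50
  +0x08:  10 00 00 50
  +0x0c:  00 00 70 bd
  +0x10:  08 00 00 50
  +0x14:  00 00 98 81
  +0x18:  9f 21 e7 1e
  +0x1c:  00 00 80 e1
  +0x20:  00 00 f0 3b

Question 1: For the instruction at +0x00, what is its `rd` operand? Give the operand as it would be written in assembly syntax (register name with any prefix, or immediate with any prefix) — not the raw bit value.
x7

+0x00: 00 00 80 e3 ⇒ word 0xe3800000 (little)
  top 5b → 0x1c → decr [R]
  rd: (w>>23)&0xf=0x7 → x7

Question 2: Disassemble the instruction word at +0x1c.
off 0x1c: read 00 00 80 e1 as little → 0xe1800000
  op=0xe1800000>>27=0x1c ⇒ decr (R)
  rd: (w>>23)&0xf=0x3 → x3

decr x3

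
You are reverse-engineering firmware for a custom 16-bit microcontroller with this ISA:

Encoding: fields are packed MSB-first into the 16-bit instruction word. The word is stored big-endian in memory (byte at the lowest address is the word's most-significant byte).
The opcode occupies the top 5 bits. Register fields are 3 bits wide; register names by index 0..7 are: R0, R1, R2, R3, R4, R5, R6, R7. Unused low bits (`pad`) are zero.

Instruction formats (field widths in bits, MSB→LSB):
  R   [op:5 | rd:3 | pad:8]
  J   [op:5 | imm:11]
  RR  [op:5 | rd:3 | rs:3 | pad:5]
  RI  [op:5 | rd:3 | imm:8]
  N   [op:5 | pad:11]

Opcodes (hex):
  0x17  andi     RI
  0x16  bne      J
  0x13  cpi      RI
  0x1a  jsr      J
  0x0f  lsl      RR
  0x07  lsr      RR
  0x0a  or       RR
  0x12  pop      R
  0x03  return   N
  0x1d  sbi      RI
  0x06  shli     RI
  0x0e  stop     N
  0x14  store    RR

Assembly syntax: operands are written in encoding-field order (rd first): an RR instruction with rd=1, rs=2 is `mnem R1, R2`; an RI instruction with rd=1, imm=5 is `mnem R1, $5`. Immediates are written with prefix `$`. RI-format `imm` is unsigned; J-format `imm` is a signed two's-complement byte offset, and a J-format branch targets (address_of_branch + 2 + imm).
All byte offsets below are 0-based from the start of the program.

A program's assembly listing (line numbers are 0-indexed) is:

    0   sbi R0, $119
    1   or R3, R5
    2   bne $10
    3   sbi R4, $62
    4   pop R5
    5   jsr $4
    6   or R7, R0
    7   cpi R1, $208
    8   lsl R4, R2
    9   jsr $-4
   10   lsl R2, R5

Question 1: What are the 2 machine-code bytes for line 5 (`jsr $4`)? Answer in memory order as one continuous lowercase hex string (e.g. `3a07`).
d004

5. jsr fields op=0x1a:5|imm=4:11 → word d004h → d0 04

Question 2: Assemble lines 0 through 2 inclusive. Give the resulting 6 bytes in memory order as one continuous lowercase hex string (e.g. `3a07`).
e87753a0b00a

line 0 (sbi): pack op=0x1d:5|rd=0:3|imm=119:8 = 0xe877; big→ e8 77
line 1 (or): pack op=0xa:5|rd=3:3|rs=5:3|pad=0:5 = 0x53a0; big→ 53 a0
line 2 (bne): pack op=0x16:5|imm=10:11 = 0xb00a; big→ b0 0a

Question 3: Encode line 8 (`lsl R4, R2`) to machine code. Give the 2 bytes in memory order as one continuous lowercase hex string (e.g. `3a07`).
8. lsl fields op=0xf:5|rd=4:3|rs=2:3|pad=0:5 → word 7c40h → 7c 40

7c40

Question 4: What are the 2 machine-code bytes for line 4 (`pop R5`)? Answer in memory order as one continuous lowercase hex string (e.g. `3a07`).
9500

L4: pop op=0x12:5|rd=5:3|pad=0:8 ⇒ 0x9500 ⇒ big 95 00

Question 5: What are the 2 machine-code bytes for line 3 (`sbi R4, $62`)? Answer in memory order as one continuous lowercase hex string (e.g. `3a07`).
ec3e

3. sbi fields op=0x1d:5|rd=4:3|imm=62:8 → word ec3eh → ec 3e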